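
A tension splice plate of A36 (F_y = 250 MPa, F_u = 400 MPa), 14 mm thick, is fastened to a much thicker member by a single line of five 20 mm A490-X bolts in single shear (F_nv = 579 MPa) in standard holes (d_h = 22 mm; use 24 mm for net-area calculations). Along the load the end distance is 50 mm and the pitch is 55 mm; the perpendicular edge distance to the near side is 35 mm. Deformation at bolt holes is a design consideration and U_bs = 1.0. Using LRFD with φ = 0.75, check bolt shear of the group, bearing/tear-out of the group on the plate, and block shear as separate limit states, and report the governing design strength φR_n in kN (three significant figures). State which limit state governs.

505 kN (block shear governs)

Bolt shear: A_b = π·20²/4 = 314.2 mm²; R_n = 579 × 314.2 × 5 × 1 / 1000 = 909.5 kN → 0.75 × 909.5 = 682 kN.
Bearing: edge l_c = 39, r_n = 262.1 kN; interior l_c = 33, r_n = 221.8 kN; R_n = 262.1 + 4·221.8 = 1149 kN → 862 kN.
Block shear: A_gv = 3780, A_nv = 2268, A_nt = 322 mm²; R_n = min(0.6F_uA_nv, 0.6F_yA_gv) + U_bs·F_u·A_nt = 673.1 kN → 505 kN.
Block shear governs: 505 kN.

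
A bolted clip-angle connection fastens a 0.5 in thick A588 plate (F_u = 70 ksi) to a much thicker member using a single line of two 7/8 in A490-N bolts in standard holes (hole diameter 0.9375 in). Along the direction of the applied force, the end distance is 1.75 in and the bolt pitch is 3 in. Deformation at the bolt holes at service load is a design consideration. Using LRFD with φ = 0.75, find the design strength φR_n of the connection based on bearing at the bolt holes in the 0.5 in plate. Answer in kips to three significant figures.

Per bolt r_n = 1.2 l_c t F_u ≤ 2.4 d t F_u; upper limit = 2.4 × 0.875 × 0.5 × 70 = 73.5 kips.
Edge bolt: l_c = 1.75 − 0.9375/2 = 1.281 in → 1.2 × 1.281 × 0.5 × 70 = 53.81 → r_n = 53.81 kips.
Interior bolts: l_c = 3 − 0.9375 = 2.062 in → 1.2 × 2.062 × 0.5 × 70 = 86.62 → r_n = 73.5 kips.
R_n = 1 × 53.81 + 1 × 73.5 = 127.3 kips.
Design strength φR_n = 0.75 × 127.3 = 95.5 kips.

95.5 kips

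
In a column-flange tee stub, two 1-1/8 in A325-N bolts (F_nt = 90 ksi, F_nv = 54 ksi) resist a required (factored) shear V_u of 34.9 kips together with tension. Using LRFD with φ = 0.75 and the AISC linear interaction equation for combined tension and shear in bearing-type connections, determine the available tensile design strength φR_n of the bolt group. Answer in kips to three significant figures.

A_b = π·1.125²/4 = 0.994 in²; f_rv = 34.9 / (2 × 0.994) = 17.55 ksi.
F'_nt = 1.3 F_nt − (F_nt / φF_nv) f_rv = 1.3·90 − (90/(0.75·54))·17.55 = 77.99 ksi, capped at F_nt → F'_nt = 77.99 ksi.
R_n = F'_nt · A_b · n = 77.99 × 0.994 × 2 = 155 kips.
Design strength φR_n = 0.75 × 155 = 116 kips.

116 kips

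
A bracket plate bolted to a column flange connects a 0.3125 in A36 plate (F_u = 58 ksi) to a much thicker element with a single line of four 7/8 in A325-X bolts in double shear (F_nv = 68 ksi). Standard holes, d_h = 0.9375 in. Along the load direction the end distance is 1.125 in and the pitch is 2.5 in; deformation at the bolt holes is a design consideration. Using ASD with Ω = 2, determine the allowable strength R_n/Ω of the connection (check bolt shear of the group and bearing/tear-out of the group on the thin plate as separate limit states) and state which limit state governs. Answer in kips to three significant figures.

Bolt shear: A_b = π·0.875²/4 = 0.6013 in²; R_n = 68 × 0.6013 × 4 × 2 = 327.1 kips → 327.1 / 2 = 164 kips.
Bearing (1.2 l_c t F_u ≤ 2.4 d t F_u): upper limit = 2.4·0.875·0.3125·58 = 38.06 kips.
  Edge l_c = 1.125 − 0.9375/2 = 0.6562 → r_n = 14.27 kips; interior l_c = 2.5 − 0.9375 = 1.562 → r_n = 33.98 kips.
  R_n,bearing = 1·14.27 + 3·33.98 = 116.2 kips → 116.2 / 2 = 58.1 kips.
Bearing governs: 58.1 kips.

58.1 kips (bearing governs)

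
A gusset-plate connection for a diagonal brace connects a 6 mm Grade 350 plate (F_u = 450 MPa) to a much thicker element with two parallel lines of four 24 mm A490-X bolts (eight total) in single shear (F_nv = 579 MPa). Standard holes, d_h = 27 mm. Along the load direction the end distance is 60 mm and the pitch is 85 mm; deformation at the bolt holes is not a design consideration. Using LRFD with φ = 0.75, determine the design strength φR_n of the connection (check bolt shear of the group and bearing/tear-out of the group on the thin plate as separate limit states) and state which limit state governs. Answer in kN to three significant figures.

Bolt shear: A_b = π·24²/4 = 452.4 mm²; R_n = 579 × 452.4 × 8 × 1 / 1000 = 2095 kN → 0.75 × 2095 = 1570 kN.
Bearing (1.5 l_c t F_u ≤ 3.0 d t F_u): upper limit = 3.0·24·6·450 / 1000 = 194.4 kN.
  Edge l_c = 60 − 27/2 = 46.5 → r_n = 188.3 kN; interior l_c = 85 − 27 = 58 → r_n = 194.4 kN.
  R_n,bearing = 2·188.3 + 6·194.4 = 1543 kN → 0.75 × 1543 = 1160 kN.
Bearing governs: 1160 kN.

1160 kN (bearing governs)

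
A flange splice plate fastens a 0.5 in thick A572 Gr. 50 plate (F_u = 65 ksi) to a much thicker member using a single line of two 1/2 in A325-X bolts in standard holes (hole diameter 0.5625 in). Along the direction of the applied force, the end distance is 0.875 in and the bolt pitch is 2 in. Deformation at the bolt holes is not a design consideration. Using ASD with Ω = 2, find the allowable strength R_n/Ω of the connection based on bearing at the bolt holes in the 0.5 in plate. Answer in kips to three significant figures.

38.8 kips

Per bolt r_n = 1.5 l_c t F_u ≤ 3.0 d t F_u; upper limit = 3.0 × 0.5 × 0.5 × 65 = 48.75 kips.
Edge bolt: l_c = 0.875 − 0.5625/2 = 0.5938 in → 1.5 × 0.5938 × 0.5 × 65 = 28.95 → r_n = 28.95 kips.
Interior bolts: l_c = 2 − 0.5625 = 1.438 in → 1.5 × 1.438 × 0.5 × 65 = 70.08 → r_n = 48.75 kips.
R_n = 1 × 28.95 + 1 × 48.75 = 77.7 kips.
Allowable strength R_n/Ω = 77.7 / 2 = 38.8 kips.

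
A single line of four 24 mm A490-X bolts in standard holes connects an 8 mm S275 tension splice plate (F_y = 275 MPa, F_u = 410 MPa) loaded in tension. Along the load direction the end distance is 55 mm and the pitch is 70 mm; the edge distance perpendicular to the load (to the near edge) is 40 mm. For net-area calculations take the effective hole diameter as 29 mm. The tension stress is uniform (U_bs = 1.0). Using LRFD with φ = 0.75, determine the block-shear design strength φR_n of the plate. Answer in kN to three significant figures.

304 kN

Shear plane L_v = 55 + 3·70 = 265 mm; A_gv = 265 × 8 = 2120 mm².
A_nv = (265 − 3.5·29) × 8 = 1308 mm².
A_nt = (40 − 0.5·29) × 8 = 204 mm².
0.6 F_u A_nv = 321.8 kN; 0.6 F_y A_gv = 349.8 kN → shear rupture governs the shear term.
R_n = 321.8 + 1.0 × 410 × 204 / 1000 = 405.4 kN.
Design strength φR_n = 0.75 × 405.4 = 304 kN.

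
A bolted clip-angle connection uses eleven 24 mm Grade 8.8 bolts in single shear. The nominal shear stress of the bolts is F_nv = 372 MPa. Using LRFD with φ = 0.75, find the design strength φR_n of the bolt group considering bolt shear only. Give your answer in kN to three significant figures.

A_b = π × 24² / 4 = 452.4 mm².
R_n = F_nv · A_b · n · n_s = 372 × 452.4 × 11 × 1 / 1000 = 1851 kN.
Design strength φR_n = 0.75 × 1851 = 1390 kN.

1390 kN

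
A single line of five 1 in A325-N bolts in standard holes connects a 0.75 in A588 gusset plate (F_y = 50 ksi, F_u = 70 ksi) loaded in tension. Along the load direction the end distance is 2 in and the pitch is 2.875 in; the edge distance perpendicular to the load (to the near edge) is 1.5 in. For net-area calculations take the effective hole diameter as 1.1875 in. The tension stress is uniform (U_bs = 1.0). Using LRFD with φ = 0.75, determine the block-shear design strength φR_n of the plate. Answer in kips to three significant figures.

228 kips

Shear plane L_v = 2 + 4·2.875 = 13.5 in; A_gv = 13.5 × 0.75 = 10.12 in².
A_nv = (13.5 − 4.5·1.1875) × 0.75 = 6.117 in².
A_nt = (1.5 − 0.5·1.1875) × 0.75 = 0.6797 in².
0.6 F_u A_nv = 256.9 kips; 0.6 F_y A_gv = 303.8 kips → shear rupture governs the shear term.
R_n = 256.9 + 1.0 × 70 × 0.6797 = 304.5 kips.
Design strength φR_n = 0.75 × 304.5 = 228 kips.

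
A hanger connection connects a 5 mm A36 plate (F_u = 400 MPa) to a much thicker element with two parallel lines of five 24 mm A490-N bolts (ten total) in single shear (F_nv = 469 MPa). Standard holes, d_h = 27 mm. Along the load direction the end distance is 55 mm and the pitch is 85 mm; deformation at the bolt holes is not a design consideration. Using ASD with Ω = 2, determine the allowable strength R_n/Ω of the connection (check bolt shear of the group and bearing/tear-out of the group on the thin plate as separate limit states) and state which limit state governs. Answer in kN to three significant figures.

700 kN (bearing governs)

Bolt shear: A_b = π·24²/4 = 452.4 mm²; R_n = 469 × 452.4 × 10 × 1 / 1000 = 2122 kN → 2122 / 2 = 1060 kN.
Bearing (1.5 l_c t F_u ≤ 3.0 d t F_u): upper limit = 3.0·24·5·400 / 1000 = 144 kN.
  Edge l_c = 55 − 27/2 = 41.5 → r_n = 124.5 kN; interior l_c = 85 − 27 = 58 → r_n = 144 kN.
  R_n,bearing = 2·124.5 + 8·144 = 1401 kN → 1401 / 2 = 700 kN.
Bearing governs: 700 kN.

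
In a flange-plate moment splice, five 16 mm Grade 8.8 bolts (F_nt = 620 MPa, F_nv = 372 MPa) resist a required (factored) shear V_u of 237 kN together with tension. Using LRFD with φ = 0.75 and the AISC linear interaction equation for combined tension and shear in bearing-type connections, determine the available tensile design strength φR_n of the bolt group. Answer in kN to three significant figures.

213 kN

A_b = π·16²/4 = 201.1 mm²; f_rv = 237 × 1000 / (5 × 201.1) = 235.7 MPa.
F'_nt = 1.3 F_nt − (F_nt / φF_nv) f_rv = 1.3·620 − (620/(0.75·372))·235.7 = 282.1 MPa, capped at F_nt → F'_nt = 282.1 MPa.
R_n = F'_nt · A_b · n = 282.1 × 201.1 × 5 / 1000 = 283.6 kN.
Design strength φR_n = 0.75 × 283.6 = 213 kN.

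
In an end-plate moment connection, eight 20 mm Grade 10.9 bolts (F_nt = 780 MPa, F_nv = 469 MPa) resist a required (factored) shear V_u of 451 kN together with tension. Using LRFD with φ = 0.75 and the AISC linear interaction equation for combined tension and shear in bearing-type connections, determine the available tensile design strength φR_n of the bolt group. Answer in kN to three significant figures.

A_b = π·20²/4 = 314.2 mm²; f_rv = 451 × 1000 / (8 × 314.2) = 179.4 MPa.
F'_nt = 1.3 F_nt − (F_nt / φF_nv) f_rv = 1.3·780 − (780/(0.75·469))·179.4 = 616.1 MPa, capped at F_nt → F'_nt = 616.1 MPa.
R_n = F'_nt · A_b · n = 616.1 × 314.2 × 8 / 1000 = 1548 kN.
Design strength φR_n = 0.75 × 1548 = 1160 kN.

1160 kN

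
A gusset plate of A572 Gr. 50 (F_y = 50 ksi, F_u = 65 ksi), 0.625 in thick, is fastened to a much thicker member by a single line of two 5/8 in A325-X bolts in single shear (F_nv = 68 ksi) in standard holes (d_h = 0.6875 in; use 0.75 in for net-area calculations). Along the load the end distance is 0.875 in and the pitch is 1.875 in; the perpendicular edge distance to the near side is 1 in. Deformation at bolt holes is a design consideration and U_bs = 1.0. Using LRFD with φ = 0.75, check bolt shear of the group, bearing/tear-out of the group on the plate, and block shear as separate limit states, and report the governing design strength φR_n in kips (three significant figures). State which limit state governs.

Bolt shear: A_b = π·0.625²/4 = 0.3068 in²; R_n = 68 × 0.3068 × 2 × 1 = 41.72 kips → 0.75 × 41.72 = 31.3 kips.
Bearing: edge l_c = 0.5312, r_n = 25.9 kips; interior l_c = 1.188, r_n = 57.89 kips; R_n = 25.9 + 1·57.89 = 83.79 kips → 62.8 kips.
Block shear: A_gv = 1.719, A_nv = 1.016, A_nt = 0.3906 in²; R_n = min(0.6F_uA_nv, 0.6F_yA_gv) + U_bs·F_u·A_nt = 65 kips → 48.8 kips.
Bolt shear governs: 31.3 kips.

31.3 kips (bolt shear governs)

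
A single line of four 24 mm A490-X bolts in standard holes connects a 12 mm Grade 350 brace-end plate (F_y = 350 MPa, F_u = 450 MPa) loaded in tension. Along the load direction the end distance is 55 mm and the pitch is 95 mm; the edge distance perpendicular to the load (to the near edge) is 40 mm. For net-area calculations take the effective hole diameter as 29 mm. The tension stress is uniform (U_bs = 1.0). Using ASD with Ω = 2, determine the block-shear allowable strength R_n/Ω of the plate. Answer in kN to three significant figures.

Shear plane L_v = 55 + 3·95 = 340 mm; A_gv = 340 × 12 = 4080 mm².
A_nv = (340 − 3.5·29) × 12 = 2862 mm².
A_nt = (40 − 0.5·29) × 12 = 306 mm².
0.6 F_u A_nv = 772.7 kN; 0.6 F_y A_gv = 856.8 kN → shear rupture governs the shear term.
R_n = 772.7 + 1.0 × 450 × 306 / 1000 = 910.4 kN.
Allowable strength R_n/Ω = 910.4 / 2 = 455 kN.

455 kN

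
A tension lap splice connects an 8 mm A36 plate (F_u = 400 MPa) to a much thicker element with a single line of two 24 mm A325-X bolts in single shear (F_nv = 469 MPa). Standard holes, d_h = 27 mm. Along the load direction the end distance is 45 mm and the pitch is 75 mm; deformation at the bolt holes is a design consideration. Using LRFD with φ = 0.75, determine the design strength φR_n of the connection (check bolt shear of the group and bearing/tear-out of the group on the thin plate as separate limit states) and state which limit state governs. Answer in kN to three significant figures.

Bolt shear: A_b = π·24²/4 = 452.4 mm²; R_n = 469 × 452.4 × 2 × 1 / 1000 = 424.3 kN → 0.75 × 424.3 = 318 kN.
Bearing (1.2 l_c t F_u ≤ 2.4 d t F_u): upper limit = 2.4·24·8·400 / 1000 = 184.3 kN.
  Edge l_c = 45 − 27/2 = 31.5 → r_n = 121 kN; interior l_c = 75 − 27 = 48 → r_n = 184.3 kN.
  R_n,bearing = 1·121 + 1·184.3 = 305.3 kN → 0.75 × 305.3 = 229 kN.
Bearing governs: 229 kN.

229 kN (bearing governs)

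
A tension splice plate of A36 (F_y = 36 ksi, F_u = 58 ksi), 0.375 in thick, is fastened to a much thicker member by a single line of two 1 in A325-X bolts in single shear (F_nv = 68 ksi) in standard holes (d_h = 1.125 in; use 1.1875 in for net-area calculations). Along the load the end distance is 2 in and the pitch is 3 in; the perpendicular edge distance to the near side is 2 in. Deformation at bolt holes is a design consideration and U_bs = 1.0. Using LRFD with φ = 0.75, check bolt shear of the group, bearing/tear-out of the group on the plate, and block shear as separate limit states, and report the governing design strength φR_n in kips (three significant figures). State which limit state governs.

53.3 kips (block shear governs)

Bolt shear: A_b = π·1²/4 = 0.7854 in²; R_n = 68 × 0.7854 × 2 × 1 = 106.8 kips → 0.75 × 106.8 = 80.1 kips.
Bearing: edge l_c = 1.438, r_n = 37.52 kips; interior l_c = 1.875, r_n = 48.94 kips; R_n = 37.52 + 1·48.94 = 86.46 kips → 64.8 kips.
Block shear: A_gv = 1.875, A_nv = 1.207, A_nt = 0.5273 in²; R_n = min(0.6F_uA_nv, 0.6F_yA_gv) + U_bs·F_u·A_nt = 71.09 kips → 53.3 kips.
Block shear governs: 53.3 kips.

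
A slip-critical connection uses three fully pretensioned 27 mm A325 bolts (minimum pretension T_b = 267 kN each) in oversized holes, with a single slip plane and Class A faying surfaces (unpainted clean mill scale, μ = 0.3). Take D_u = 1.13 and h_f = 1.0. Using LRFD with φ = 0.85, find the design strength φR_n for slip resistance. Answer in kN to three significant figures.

231 kN

R_n = μ · D_u · h_f · T_b · n_s · n_b = 0.3 × 1.13 × 1.0 × 267 × 1 × 3 = 271.5 kN.
Design strength φR_n = 0.85 × 271.5 = 231 kN.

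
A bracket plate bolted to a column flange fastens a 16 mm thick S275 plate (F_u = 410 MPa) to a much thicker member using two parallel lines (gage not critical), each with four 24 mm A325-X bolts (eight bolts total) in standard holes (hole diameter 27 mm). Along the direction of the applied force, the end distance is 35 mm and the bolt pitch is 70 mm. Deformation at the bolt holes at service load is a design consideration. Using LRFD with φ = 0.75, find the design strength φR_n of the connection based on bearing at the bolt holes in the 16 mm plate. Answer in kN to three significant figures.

1780 kN

Per bolt r_n = 1.2 l_c t F_u ≤ 2.4 d t F_u; upper limit = 2.4 × 24 × 16 × 410 / 1000 = 377.9 kN.
Edge bolt: l_c = 35 − 27/2 = 21.5 mm → 1.2 × 21.5 × 16 × 410 / 1000 = 169.2 → r_n = 169.2 kN.
Interior bolts: l_c = 70 − 27 = 43 mm → 1.2 × 43 × 16 × 410 / 1000 = 338.5 → r_n = 338.5 kN.
R_n = 2 × 169.2 + 6 × 338.5 = 2369 kN.
Design strength φR_n = 0.75 × 2369 = 1780 kN.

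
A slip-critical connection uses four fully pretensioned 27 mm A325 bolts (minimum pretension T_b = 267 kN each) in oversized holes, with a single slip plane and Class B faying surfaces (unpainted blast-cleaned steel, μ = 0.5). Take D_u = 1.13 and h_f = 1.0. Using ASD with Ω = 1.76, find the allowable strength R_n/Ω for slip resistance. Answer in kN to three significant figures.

R_n = μ · D_u · h_f · T_b · n_s · n_b = 0.5 × 1.13 × 1.0 × 267 × 1 × 4 = 603.4 kN.
Allowable strength R_n/Ω = 603.4 / 1.76 = 343 kN.

343 kN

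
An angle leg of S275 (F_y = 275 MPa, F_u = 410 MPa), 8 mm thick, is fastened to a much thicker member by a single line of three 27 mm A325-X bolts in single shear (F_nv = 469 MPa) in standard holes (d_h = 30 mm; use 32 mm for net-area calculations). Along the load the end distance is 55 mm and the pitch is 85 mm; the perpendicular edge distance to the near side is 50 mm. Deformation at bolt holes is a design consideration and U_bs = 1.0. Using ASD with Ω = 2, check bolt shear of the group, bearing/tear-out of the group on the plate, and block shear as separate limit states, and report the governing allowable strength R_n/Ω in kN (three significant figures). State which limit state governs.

198 kN (block shear governs)

Bolt shear: A_b = π·27²/4 = 572.6 mm²; R_n = 469 × 572.6 × 3 × 1 / 1000 = 805.6 kN → 805.6 / 2 = 403 kN.
Bearing: edge l_c = 40, r_n = 157.4 kN; interior l_c = 55, r_n = 212.5 kN; R_n = 157.4 + 2·212.5 = 582.5 kN → 291 kN.
Block shear: A_gv = 1800, A_nv = 1160, A_nt = 272 mm²; R_n = min(0.6F_uA_nv, 0.6F_yA_gv) + U_bs·F_u·A_nt = 396.9 kN → 198 kN.
Block shear governs: 198 kN.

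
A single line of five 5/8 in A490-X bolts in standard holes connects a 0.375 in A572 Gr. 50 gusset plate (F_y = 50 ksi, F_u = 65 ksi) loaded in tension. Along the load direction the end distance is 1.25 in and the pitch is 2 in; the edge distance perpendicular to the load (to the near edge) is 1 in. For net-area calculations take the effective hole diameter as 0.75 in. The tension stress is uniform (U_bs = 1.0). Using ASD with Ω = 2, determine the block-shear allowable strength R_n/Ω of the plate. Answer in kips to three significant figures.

50.6 kips

Shear plane L_v = 1.25 + 4·2 = 9.25 in; A_gv = 9.25 × 0.375 = 3.469 in².
A_nv = (9.25 − 4.5·0.75) × 0.375 = 2.203 in².
A_nt = (1 − 0.5·0.75) × 0.375 = 0.2344 in².
0.6 F_u A_nv = 85.92 kips; 0.6 F_y A_gv = 104.1 kips → shear rupture governs the shear term.
R_n = 85.92 + 1.0 × 65 × 0.2344 = 101.2 kips.
Allowable strength R_n/Ω = 101.2 / 2 = 50.6 kips.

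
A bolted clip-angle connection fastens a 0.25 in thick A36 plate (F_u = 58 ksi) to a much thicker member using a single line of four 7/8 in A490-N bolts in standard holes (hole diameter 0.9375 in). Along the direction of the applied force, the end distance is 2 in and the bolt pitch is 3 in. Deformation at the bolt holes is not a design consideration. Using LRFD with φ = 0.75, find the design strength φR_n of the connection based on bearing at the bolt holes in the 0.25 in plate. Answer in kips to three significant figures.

111 kips

Per bolt r_n = 1.5 l_c t F_u ≤ 3.0 d t F_u; upper limit = 3.0 × 0.875 × 0.25 × 58 = 38.06 kips.
Edge bolt: l_c = 2 − 0.9375/2 = 1.531 in → 1.5 × 1.531 × 0.25 × 58 = 33.3 → r_n = 33.3 kips.
Interior bolts: l_c = 3 − 0.9375 = 2.062 in → 1.5 × 2.062 × 0.25 × 58 = 44.86 → r_n = 38.06 kips.
R_n = 1 × 33.3 + 3 × 38.06 = 147.5 kips.
Design strength φR_n = 0.75 × 147.5 = 111 kips.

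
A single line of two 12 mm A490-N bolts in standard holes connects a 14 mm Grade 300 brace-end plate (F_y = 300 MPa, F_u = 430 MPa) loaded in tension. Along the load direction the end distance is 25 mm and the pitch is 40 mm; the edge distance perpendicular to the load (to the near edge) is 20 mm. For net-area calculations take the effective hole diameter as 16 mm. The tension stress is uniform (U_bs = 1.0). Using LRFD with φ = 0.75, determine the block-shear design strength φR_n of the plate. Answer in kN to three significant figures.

165 kN

Shear plane L_v = 25 + 1·40 = 65 mm; A_gv = 65 × 14 = 910 mm².
A_nv = (65 − 1.5·16) × 14 = 574 mm².
A_nt = (20 − 0.5·16) × 14 = 168 mm².
0.6 F_u A_nv = 148.1 kN; 0.6 F_y A_gv = 163.8 kN → shear rupture governs the shear term.
R_n = 148.1 + 1.0 × 430 × 168 / 1000 = 220.3 kN.
Design strength φR_n = 0.75 × 220.3 = 165 kN.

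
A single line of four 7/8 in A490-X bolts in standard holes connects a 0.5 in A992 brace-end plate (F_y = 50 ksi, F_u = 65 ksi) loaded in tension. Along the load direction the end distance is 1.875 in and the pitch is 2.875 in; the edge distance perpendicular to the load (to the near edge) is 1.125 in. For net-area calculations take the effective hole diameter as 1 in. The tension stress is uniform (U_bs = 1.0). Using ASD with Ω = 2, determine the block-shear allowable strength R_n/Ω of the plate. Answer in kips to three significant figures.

78.4 kips

Shear plane L_v = 1.875 + 3·2.875 = 10.5 in; A_gv = 10.5 × 0.5 = 5.25 in².
A_nv = (10.5 − 3.5·1) × 0.5 = 3.5 in².
A_nt = (1.125 − 0.5·1) × 0.5 = 0.3125 in².
0.6 F_u A_nv = 136.5 kips; 0.6 F_y A_gv = 157.5 kips → shear rupture governs the shear term.
R_n = 136.5 + 1.0 × 65 × 0.3125 = 156.8 kips.
Allowable strength R_n/Ω = 156.8 / 2 = 78.4 kips.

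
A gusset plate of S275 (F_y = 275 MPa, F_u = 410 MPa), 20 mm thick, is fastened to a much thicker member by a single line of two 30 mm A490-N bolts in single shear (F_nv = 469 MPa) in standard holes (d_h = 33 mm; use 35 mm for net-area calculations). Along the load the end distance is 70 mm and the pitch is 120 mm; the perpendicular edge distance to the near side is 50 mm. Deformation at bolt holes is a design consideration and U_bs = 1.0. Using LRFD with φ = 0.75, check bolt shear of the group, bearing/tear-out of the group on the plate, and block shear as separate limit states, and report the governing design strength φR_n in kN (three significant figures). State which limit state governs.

497 kN (bolt shear governs)

Bolt shear: A_b = π·30²/4 = 706.9 mm²; R_n = 469 × 706.9 × 2 × 1 / 1000 = 663 kN → 0.75 × 663 = 497 kN.
Bearing: edge l_c = 53.5, r_n = 526.4 kN; interior l_c = 87, r_n = 590.4 kN; R_n = 526.4 + 1·590.4 = 1117 kN → 838 kN.
Block shear: A_gv = 3800, A_nv = 2750, A_nt = 650 mm²; R_n = min(0.6F_uA_nv, 0.6F_yA_gv) + U_bs·F_u·A_nt = 893.5 kN → 670 kN.
Bolt shear governs: 497 kN.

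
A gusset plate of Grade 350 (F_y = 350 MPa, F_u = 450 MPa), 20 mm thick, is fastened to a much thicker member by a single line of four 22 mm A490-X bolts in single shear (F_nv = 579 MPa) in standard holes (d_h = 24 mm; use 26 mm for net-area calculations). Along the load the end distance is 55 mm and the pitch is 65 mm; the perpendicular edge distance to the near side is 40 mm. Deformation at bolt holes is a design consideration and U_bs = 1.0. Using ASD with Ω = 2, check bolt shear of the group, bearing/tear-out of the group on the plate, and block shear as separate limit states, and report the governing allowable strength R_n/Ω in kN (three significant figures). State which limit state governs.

440 kN (bolt shear governs)

Bolt shear: A_b = π·22²/4 = 380.1 mm²; R_n = 579 × 380.1 × 4 × 1 / 1000 = 880.4 kN → 880.4 / 2 = 440 kN.
Bearing: edge l_c = 43, r_n = 464.4 kN; interior l_c = 41, r_n = 442.8 kN; R_n = 464.4 + 3·442.8 = 1793 kN → 896 kN.
Block shear: A_gv = 5000, A_nv = 3180, A_nt = 540 mm²; R_n = min(0.6F_uA_nv, 0.6F_yA_gv) + U_bs·F_u·A_nt = 1102 kN → 551 kN.
Bolt shear governs: 440 kN.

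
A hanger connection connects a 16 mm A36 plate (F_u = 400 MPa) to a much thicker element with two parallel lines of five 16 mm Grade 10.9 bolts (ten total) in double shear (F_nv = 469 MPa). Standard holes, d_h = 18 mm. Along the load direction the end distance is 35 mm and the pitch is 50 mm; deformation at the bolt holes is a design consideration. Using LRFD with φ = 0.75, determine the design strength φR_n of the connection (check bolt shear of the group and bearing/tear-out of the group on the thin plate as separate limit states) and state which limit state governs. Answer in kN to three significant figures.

Bolt shear: A_b = π·16²/4 = 201.1 mm²; R_n = 469 × 201.1 × 10 × 2 / 1000 = 1886 kN → 0.75 × 1886 = 1410 kN.
Bearing (1.2 l_c t F_u ≤ 2.4 d t F_u): upper limit = 2.4·16·16·400 / 1000 = 245.8 kN.
  Edge l_c = 35 − 18/2 = 26 → r_n = 199.7 kN; interior l_c = 50 − 18 = 32 → r_n = 245.8 kN.
  R_n,bearing = 2·199.7 + 8·245.8 = 2365 kN → 0.75 × 2365 = 1770 kN.
Bolt shear governs: 1410 kN.

1410 kN (bolt shear governs)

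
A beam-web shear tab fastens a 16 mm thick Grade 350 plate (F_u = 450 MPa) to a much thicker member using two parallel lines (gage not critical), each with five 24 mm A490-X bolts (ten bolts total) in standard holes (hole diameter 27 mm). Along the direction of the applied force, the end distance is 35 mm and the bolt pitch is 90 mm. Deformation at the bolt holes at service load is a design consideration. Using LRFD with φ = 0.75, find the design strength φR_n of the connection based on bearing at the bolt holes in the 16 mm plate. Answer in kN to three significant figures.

2770 kN

Per bolt r_n = 1.2 l_c t F_u ≤ 2.4 d t F_u; upper limit = 2.4 × 24 × 16 × 450 / 1000 = 414.7 kN.
Edge bolt: l_c = 35 − 27/2 = 21.5 mm → 1.2 × 21.5 × 16 × 450 / 1000 = 185.8 → r_n = 185.8 kN.
Interior bolts: l_c = 90 − 27 = 63 mm → 1.2 × 63 × 16 × 450 / 1000 = 544.3 → r_n = 414.7 kN.
R_n = 2 × 185.8 + 8 × 414.7 = 3689 kN.
Design strength φR_n = 0.75 × 3689 = 2770 kN.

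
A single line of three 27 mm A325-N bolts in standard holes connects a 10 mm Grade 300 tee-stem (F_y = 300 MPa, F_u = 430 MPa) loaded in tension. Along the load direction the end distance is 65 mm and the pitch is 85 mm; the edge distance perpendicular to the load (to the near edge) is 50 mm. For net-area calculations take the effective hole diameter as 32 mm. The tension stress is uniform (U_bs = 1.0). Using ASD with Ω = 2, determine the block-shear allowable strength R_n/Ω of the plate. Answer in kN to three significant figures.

Shear plane L_v = 65 + 2·85 = 235 mm; A_gv = 235 × 10 = 2350 mm².
A_nv = (235 − 2.5·32) × 10 = 1550 mm².
A_nt = (50 − 0.5·32) × 10 = 340 mm².
0.6 F_u A_nv = 399.9 kN; 0.6 F_y A_gv = 423 kN → shear rupture governs the shear term.
R_n = 399.9 + 1.0 × 430 × 340 / 1000 = 546.1 kN.
Allowable strength R_n/Ω = 546.1 / 2 = 273 kN.

273 kN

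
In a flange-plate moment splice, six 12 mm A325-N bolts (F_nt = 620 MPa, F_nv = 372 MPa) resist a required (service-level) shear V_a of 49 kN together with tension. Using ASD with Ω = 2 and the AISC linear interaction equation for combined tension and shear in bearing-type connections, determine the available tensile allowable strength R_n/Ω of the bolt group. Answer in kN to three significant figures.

A_b = π·12²/4 = 113.1 mm²; f_rv = 49 × 1000 / (6 × 113.1) = 72.21 MPa.
F'_nt = 1.3 F_nt − (Ω F_nt / F_nv) f_rv = 1.3·620 − (2·620/372)·72.21 = 565.3 MPa, capped at F_nt → F'_nt = 565.3 MPa.
R_n = F'_nt · A_b · n = 565.3 × 113.1 × 6 / 1000 = 383.6 kN.
Allowable strength R_n/Ω = 383.6 / 2 = 192 kN.

192 kN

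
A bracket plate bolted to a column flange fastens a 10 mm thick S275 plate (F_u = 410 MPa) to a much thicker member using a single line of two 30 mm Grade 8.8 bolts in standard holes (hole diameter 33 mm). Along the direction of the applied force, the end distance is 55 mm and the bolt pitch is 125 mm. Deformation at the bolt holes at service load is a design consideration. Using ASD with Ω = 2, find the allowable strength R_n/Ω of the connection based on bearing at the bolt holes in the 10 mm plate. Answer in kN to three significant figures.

242 kN

Per bolt r_n = 1.2 l_c t F_u ≤ 2.4 d t F_u; upper limit = 2.4 × 30 × 10 × 410 / 1000 = 295.2 kN.
Edge bolt: l_c = 55 − 33/2 = 38.5 mm → 1.2 × 38.5 × 10 × 410 / 1000 = 189.4 → r_n = 189.4 kN.
Interior bolts: l_c = 125 − 33 = 92 mm → 1.2 × 92 × 10 × 410 / 1000 = 452.6 → r_n = 295.2 kN.
R_n = 1 × 189.4 + 1 × 295.2 = 484.6 kN.
Allowable strength R_n/Ω = 484.6 / 2 = 242 kN.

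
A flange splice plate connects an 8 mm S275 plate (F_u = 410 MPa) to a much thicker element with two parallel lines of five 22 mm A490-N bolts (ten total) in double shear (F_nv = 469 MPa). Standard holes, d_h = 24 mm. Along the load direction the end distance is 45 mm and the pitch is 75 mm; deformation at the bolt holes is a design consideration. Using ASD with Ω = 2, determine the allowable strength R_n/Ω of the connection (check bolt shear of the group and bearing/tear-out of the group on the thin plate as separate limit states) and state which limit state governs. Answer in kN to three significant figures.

823 kN (bearing governs)

Bolt shear: A_b = π·22²/4 = 380.1 mm²; R_n = 469 × 380.1 × 10 × 2 / 1000 = 3566 kN → 3566 / 2 = 1780 kN.
Bearing (1.2 l_c t F_u ≤ 2.4 d t F_u): upper limit = 2.4·22·8·410 / 1000 = 173.2 kN.
  Edge l_c = 45 − 24/2 = 33 → r_n = 129.9 kN; interior l_c = 75 − 24 = 51 → r_n = 173.2 kN.
  R_n,bearing = 2·129.9 + 8·173.2 = 1645 kN → 1645 / 2 = 823 kN.
Bearing governs: 823 kN.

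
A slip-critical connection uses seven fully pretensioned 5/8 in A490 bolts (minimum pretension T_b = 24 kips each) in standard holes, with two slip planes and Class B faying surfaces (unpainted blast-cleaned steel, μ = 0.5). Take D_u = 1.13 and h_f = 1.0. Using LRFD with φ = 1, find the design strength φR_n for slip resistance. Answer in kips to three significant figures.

R_n = μ · D_u · h_f · T_b · n_s · n_b = 0.5 × 1.13 × 1.0 × 24 × 2 × 7 = 189.8 kips.
Design strength φR_n = 1 × 189.8 = 190 kips.

190 kips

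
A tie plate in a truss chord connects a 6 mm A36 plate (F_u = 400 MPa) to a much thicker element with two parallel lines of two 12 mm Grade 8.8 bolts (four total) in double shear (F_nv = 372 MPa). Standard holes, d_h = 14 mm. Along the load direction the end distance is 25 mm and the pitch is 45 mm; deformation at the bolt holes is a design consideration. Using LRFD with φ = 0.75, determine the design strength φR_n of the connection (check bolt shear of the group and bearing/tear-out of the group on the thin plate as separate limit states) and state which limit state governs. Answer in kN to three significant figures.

Bolt shear: A_b = π·12²/4 = 113.1 mm²; R_n = 372 × 113.1 × 4 × 2 / 1000 = 336.6 kN → 0.75 × 336.6 = 252 kN.
Bearing (1.2 l_c t F_u ≤ 2.4 d t F_u): upper limit = 2.4·12·6·400 / 1000 = 69.12 kN.
  Edge l_c = 25 − 14/2 = 18 → r_n = 51.84 kN; interior l_c = 45 − 14 = 31 → r_n = 69.12 kN.
  R_n,bearing = 2·51.84 + 2·69.12 = 241.9 kN → 0.75 × 241.9 = 181 kN.
Bearing governs: 181 kN.

181 kN (bearing governs)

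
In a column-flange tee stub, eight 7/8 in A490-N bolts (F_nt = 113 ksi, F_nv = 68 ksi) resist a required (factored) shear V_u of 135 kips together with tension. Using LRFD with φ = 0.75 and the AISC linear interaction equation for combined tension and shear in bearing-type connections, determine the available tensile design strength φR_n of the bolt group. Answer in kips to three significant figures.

A_b = π·0.875²/4 = 0.6013 in²; f_rv = 135 / (8 × 0.6013) = 28.06 ksi.
F'_nt = 1.3 F_nt − (F_nt / φF_nv) f_rv = 1.3·113 − (113/(0.75·68))·28.06 = 84.72 ksi, capped at F_nt → F'_nt = 84.72 ksi.
R_n = F'_nt · A_b · n = 84.72 × 0.6013 × 8 = 407.6 kips.
Design strength φR_n = 0.75 × 407.6 = 306 kips.

306 kips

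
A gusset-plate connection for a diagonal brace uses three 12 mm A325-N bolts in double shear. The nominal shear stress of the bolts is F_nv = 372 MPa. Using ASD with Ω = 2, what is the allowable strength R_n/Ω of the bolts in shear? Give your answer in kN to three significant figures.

126 kN

A_b = π × 12² / 4 = 113.1 mm².
R_n = F_nv · A_b · n · n_s = 372 × 113.1 × 3 × 2 / 1000 = 252.4 kN.
Allowable strength R_n/Ω = 252.4 / 2 = 126 kN.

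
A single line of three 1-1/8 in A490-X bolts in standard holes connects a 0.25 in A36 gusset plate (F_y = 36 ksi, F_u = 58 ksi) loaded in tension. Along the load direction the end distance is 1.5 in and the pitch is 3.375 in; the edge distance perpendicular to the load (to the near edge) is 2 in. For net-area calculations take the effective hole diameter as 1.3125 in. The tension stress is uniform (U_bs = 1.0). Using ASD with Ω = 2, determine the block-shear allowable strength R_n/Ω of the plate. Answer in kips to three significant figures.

31.4 kips

Shear plane L_v = 1.5 + 2·3.375 = 8.25 in; A_gv = 8.25 × 0.25 = 2.062 in².
A_nv = (8.25 − 2.5·1.3125) × 0.25 = 1.242 in².
A_nt = (2 − 0.5·1.3125) × 0.25 = 0.3359 in².
0.6 F_u A_nv = 43.23 kips; 0.6 F_y A_gv = 44.55 kips → shear rupture governs the shear term.
R_n = 43.23 + 1.0 × 58 × 0.3359 = 62.71 kips.
Allowable strength R_n/Ω = 62.71 / 2 = 31.4 kips.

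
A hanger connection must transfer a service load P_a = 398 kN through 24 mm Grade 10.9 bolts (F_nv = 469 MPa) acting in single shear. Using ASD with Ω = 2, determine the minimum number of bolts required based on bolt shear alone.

4 bolts

A_b = π·24²/4 = 452.4 mm².
Per-bolt allowable strength R_n/Ω = 469 × 452.4 × 1 / 1000 / 2 = 106.1 kN.
n ≥ 398 / 106.1 = 3.752 → use 4 bolts.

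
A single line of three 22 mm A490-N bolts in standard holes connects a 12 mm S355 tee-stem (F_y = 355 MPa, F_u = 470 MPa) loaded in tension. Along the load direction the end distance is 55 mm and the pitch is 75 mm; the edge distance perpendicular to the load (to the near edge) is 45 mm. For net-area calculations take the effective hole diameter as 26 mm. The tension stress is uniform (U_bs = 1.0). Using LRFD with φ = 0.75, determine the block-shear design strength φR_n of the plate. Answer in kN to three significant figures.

Shear plane L_v = 55 + 2·75 = 205 mm; A_gv = 205 × 12 = 2460 mm².
A_nv = (205 − 2.5·26) × 12 = 1680 mm².
A_nt = (45 − 0.5·26) × 12 = 384 mm².
0.6 F_u A_nv = 473.8 kN; 0.6 F_y A_gv = 524 kN → shear rupture governs the shear term.
R_n = 473.8 + 1.0 × 470 × 384 / 1000 = 654.2 kN.
Design strength φR_n = 0.75 × 654.2 = 491 kN.

491 kN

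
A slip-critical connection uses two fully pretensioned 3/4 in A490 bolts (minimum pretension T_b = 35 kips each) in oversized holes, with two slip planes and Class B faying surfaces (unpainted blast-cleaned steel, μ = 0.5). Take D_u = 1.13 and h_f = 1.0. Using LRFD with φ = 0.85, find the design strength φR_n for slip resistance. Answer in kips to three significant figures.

R_n = μ · D_u · h_f · T_b · n_s · n_b = 0.5 × 1.13 × 1.0 × 35 × 2 × 2 = 79.1 kips.
Design strength φR_n = 0.85 × 79.1 = 67.2 kips.

67.2 kips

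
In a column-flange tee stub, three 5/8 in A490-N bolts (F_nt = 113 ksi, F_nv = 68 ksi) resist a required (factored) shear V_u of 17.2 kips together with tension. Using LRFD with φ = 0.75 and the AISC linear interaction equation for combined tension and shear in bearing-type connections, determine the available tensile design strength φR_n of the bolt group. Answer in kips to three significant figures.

A_b = π·0.625²/4 = 0.3068 in²; f_rv = 17.2 / (3 × 0.3068) = 18.69 ksi.
F'_nt = 1.3 F_nt − (F_nt / φF_nv) f_rv = 1.3·113 − (113/(0.75·68))·18.69 = 105.5 ksi, capped at F_nt → F'_nt = 105.5 ksi.
R_n = F'_nt · A_b · n = 105.5 × 0.3068 × 3 = 97.1 kips.
Design strength φR_n = 0.75 × 97.1 = 72.8 kips.

72.8 kips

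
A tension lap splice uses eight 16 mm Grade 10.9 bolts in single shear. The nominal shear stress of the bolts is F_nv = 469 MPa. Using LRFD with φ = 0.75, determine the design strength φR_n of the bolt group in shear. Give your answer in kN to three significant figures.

566 kN

A_b = π × 16² / 4 = 201.1 mm².
R_n = F_nv · A_b · n · n_s = 469 × 201.1 × 8 × 1 / 1000 = 754.4 kN.
Design strength φR_n = 0.75 × 754.4 = 566 kN.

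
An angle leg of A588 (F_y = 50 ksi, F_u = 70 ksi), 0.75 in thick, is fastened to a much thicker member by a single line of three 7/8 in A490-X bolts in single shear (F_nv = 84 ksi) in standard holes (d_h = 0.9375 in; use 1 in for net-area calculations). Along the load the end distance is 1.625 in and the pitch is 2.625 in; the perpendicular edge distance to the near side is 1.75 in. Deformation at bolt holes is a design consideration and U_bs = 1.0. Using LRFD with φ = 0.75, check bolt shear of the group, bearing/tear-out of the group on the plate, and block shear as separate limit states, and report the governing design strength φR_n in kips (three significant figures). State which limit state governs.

114 kips (bolt shear governs)

Bolt shear: A_b = π·0.875²/4 = 0.6013 in²; R_n = 84 × 0.6013 × 3 × 1 = 151.5 kips → 0.75 × 151.5 = 114 kips.
Bearing: edge l_c = 1.156, r_n = 72.84 kips; interior l_c = 1.688, r_n = 106.3 kips; R_n = 72.84 + 2·106.3 = 285.5 kips → 214 kips.
Block shear: A_gv = 5.156, A_nv = 3.281, A_nt = 0.9375 in²; R_n = min(0.6F_uA_nv, 0.6F_yA_gv) + U_bs·F_u·A_nt = 203.4 kips → 153 kips.
Bolt shear governs: 114 kips.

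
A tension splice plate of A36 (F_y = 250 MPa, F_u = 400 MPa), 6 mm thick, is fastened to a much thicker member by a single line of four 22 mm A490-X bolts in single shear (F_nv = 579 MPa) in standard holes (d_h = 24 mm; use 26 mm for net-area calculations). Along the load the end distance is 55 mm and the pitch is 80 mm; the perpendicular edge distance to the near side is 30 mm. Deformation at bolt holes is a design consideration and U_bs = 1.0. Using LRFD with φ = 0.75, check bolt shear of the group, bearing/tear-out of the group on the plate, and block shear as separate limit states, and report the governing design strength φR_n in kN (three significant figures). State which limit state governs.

Bolt shear: A_b = π·22²/4 = 380.1 mm²; R_n = 579 × 380.1 × 4 × 1 / 1000 = 880.4 kN → 0.75 × 880.4 = 660 kN.
Bearing: edge l_c = 43, r_n = 123.8 kN; interior l_c = 56, r_n = 126.7 kN; R_n = 123.8 + 3·126.7 = 504 kN → 378 kN.
Block shear: A_gv = 1770, A_nv = 1224, A_nt = 102 mm²; R_n = min(0.6F_uA_nv, 0.6F_yA_gv) + U_bs·F_u·A_nt = 306.3 kN → 230 kN.
Block shear governs: 230 kN.

230 kN (block shear governs)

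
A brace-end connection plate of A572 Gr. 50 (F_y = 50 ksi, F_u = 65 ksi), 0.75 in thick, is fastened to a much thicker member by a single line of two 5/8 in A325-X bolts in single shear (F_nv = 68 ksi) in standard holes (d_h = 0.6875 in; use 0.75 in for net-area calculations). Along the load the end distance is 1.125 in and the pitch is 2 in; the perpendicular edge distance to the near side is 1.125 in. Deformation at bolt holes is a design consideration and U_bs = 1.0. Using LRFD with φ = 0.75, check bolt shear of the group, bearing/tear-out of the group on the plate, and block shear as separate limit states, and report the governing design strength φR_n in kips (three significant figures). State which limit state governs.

31.3 kips (bolt shear governs)

Bolt shear: A_b = π·0.625²/4 = 0.3068 in²; R_n = 68 × 0.3068 × 2 × 1 = 41.72 kips → 0.75 × 41.72 = 31.3 kips.
Bearing: edge l_c = 0.7812, r_n = 45.7 kips; interior l_c = 1.312, r_n = 73.12 kips; R_n = 45.7 + 1·73.12 = 118.8 kips → 89.1 kips.
Block shear: A_gv = 2.344, A_nv = 1.5, A_nt = 0.5625 in²; R_n = min(0.6F_uA_nv, 0.6F_yA_gv) + U_bs·F_u·A_nt = 95.06 kips → 71.3 kips.
Bolt shear governs: 31.3 kips.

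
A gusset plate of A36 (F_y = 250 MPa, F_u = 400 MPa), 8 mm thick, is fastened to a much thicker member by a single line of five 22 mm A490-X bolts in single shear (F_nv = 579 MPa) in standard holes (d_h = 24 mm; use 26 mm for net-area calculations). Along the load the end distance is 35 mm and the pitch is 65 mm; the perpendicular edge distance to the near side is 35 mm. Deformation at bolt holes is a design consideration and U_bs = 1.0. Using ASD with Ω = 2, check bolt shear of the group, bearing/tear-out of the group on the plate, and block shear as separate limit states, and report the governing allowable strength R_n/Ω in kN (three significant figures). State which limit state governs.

206 kN (block shear governs)

Bolt shear: A_b = π·22²/4 = 380.1 mm²; R_n = 579 × 380.1 × 5 × 1 / 1000 = 1100 kN → 1100 / 2 = 550 kN.
Bearing: edge l_c = 23, r_n = 88.32 kN; interior l_c = 41, r_n = 157.4 kN; R_n = 88.32 + 4·157.4 = 718.1 kN → 359 kN.
Block shear: A_gv = 2360, A_nv = 1424, A_nt = 176 mm²; R_n = min(0.6F_uA_nv, 0.6F_yA_gv) + U_bs·F_u·A_nt = 412.2 kN → 206 kN.
Block shear governs: 206 kN.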